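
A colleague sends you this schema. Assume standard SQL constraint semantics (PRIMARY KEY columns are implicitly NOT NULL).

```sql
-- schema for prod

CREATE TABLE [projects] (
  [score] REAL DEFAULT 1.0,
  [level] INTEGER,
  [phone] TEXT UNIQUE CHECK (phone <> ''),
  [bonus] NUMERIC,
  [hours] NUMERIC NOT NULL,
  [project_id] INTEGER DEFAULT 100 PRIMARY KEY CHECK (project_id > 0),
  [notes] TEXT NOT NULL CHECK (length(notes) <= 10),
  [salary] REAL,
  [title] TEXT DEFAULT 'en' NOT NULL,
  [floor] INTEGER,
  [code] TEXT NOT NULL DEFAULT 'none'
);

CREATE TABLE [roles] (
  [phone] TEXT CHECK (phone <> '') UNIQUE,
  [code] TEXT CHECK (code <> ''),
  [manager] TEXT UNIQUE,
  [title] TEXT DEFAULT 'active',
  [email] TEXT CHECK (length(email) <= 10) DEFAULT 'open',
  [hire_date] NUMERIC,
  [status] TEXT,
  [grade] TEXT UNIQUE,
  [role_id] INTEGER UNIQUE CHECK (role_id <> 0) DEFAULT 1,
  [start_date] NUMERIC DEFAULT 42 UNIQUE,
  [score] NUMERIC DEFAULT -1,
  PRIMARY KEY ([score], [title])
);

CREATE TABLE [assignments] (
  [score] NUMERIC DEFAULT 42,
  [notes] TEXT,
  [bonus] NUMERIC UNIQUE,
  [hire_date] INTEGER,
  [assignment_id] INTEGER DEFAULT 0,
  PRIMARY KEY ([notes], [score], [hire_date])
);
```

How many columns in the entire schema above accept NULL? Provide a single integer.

17

projects: 6 nullable (score, level, phone, bonus, salary, floor — PK (project_id) and explicit NOT NULL columns excluded).
roles: 9 nullable (phone, code, manager, email, hire_date, status, grade, role_id, start_date — PK (score, title) and explicit NOT NULL columns excluded).
assignments: 2 nullable (bonus, assignment_id — PK (notes, score, hire_date) and explicit NOT NULL columns excluded).
Total: 6 + 9 + 2 = 17.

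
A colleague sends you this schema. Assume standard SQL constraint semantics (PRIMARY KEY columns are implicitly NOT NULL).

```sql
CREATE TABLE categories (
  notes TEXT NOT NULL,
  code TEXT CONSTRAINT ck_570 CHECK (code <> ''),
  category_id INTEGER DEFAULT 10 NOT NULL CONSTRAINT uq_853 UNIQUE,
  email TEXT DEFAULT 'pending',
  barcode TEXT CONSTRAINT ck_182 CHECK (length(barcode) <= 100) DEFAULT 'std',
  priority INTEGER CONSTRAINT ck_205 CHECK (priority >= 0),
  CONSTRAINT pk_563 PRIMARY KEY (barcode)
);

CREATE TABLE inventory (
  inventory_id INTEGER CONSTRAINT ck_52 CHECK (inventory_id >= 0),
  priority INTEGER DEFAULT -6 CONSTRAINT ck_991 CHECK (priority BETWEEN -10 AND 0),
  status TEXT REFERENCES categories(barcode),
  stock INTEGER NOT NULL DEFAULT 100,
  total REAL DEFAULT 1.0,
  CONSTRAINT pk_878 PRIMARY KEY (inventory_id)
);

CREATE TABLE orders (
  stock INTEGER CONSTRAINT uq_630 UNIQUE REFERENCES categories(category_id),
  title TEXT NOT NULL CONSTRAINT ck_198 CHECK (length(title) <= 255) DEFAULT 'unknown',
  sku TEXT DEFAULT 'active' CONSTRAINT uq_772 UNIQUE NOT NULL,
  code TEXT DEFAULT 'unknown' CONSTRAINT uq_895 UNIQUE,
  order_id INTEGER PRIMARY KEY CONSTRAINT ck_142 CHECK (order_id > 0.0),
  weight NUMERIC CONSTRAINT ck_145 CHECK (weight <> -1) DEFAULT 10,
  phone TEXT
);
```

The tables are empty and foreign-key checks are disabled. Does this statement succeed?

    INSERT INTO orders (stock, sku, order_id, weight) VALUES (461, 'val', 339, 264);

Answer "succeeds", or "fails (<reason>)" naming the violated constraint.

succeeds

NOT NULL columns: order_id is supplied; sku is supplied; title defaults to 'unknown'.
CHECK constraints: 339 satisfies (order_id > 0.0); 264 satisfies (weight <> -1).
No constraint is violated.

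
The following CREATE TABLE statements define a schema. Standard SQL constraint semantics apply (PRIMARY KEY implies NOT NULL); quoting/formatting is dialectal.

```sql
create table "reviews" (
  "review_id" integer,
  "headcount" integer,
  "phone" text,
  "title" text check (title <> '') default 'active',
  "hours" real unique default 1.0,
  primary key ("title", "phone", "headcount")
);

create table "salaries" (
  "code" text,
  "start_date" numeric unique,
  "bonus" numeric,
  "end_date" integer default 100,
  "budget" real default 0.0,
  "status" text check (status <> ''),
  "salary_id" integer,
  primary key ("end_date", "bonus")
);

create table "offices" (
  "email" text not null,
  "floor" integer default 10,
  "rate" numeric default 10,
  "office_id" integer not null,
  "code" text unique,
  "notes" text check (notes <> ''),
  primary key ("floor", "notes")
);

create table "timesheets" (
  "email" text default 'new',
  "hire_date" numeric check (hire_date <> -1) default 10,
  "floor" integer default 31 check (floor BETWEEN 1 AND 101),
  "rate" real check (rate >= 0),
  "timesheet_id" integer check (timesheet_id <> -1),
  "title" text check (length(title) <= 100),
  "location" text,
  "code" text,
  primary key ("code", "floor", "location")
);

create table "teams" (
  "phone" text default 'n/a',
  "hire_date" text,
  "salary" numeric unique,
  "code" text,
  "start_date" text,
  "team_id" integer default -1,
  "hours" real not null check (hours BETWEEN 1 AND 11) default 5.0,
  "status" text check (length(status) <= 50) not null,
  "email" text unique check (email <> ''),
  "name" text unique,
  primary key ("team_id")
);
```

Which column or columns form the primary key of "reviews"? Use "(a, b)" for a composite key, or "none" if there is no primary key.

(title, phone, headcount)

A table-level PRIMARY KEY clause names 3 columns: title, phone, headcount.
This is a composite key — the combination is unique, not each column individually.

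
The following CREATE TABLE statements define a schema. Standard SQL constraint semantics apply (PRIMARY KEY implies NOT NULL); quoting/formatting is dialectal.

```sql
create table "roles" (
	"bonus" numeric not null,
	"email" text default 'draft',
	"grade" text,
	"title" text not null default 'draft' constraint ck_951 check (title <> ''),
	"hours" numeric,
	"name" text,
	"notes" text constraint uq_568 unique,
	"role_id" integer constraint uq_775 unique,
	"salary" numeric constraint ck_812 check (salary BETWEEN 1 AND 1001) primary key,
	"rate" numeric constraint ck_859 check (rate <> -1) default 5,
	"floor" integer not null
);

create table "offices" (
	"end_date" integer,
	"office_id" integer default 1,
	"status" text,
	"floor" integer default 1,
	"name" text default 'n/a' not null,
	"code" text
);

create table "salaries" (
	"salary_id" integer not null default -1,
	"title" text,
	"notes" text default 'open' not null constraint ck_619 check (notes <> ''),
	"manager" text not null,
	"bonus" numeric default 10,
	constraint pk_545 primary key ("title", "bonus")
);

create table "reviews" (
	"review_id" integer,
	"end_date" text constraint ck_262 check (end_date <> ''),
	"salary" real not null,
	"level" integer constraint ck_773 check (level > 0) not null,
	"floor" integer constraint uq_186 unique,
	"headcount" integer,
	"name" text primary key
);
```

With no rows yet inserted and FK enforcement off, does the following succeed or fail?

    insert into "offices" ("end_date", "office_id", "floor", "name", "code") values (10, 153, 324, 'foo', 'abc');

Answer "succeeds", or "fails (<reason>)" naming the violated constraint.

NOT NULL columns: name is supplied.
No constraint is violated.

succeeds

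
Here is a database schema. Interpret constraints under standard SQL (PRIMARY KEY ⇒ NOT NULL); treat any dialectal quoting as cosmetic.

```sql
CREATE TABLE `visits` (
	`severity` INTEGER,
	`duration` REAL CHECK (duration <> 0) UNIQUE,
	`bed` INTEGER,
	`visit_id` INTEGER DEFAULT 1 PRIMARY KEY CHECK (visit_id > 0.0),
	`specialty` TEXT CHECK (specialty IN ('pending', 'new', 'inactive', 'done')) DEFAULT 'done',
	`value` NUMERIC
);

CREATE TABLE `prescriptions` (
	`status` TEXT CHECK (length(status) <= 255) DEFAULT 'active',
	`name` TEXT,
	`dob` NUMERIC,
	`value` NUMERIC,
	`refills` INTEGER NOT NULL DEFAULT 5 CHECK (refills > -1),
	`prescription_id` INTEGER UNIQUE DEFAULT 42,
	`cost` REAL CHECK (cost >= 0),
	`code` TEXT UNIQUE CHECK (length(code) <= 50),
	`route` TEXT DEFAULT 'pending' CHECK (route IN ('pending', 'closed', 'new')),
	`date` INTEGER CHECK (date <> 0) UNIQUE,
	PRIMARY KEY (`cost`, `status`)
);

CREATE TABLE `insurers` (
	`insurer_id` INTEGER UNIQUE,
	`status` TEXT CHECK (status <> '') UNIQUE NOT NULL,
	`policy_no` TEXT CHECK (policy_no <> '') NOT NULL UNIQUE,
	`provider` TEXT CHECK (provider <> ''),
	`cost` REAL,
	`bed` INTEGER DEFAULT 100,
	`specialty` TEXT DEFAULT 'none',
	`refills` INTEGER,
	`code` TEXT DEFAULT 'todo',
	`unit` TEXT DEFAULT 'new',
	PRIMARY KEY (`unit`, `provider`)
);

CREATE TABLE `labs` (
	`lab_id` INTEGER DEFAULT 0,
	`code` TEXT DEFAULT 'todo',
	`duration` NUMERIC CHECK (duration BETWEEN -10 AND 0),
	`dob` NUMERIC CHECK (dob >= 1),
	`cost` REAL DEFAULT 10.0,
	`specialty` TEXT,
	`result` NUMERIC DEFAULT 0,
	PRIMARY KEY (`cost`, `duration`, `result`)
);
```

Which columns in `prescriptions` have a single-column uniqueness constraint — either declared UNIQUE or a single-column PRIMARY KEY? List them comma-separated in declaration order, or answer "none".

prescription_id, code, date

- status: part of a composite PRIMARY KEY — only the tuple is unique, not this column on its own.
- name: no UNIQUE or single-column PK constraint.
- dob: no UNIQUE or single-column PK constraint.
- value: no UNIQUE or single-column PK constraint.
- refills: no UNIQUE or single-column PK constraint.
- prescription_id: declared UNIQUE → unique.
- cost: part of a composite PRIMARY KEY — only the tuple is unique, not this column on its own.
- code: declared UNIQUE → unique.
- route: no UNIQUE or single-column PK constraint.
- date: declared UNIQUE → unique.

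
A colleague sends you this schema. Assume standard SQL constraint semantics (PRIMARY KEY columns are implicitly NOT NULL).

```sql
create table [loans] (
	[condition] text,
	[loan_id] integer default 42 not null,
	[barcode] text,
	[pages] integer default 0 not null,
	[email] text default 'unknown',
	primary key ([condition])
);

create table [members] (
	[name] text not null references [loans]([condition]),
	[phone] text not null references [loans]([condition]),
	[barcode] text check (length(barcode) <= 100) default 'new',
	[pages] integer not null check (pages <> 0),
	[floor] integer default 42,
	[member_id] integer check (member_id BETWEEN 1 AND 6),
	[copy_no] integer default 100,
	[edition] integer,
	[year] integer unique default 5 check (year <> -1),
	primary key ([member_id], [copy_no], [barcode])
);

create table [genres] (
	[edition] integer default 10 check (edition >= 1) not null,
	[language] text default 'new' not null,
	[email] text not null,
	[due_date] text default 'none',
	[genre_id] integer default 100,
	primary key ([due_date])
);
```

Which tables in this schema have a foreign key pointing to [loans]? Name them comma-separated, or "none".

- members.name references loans(condition).
- members.phone references loans(condition).

members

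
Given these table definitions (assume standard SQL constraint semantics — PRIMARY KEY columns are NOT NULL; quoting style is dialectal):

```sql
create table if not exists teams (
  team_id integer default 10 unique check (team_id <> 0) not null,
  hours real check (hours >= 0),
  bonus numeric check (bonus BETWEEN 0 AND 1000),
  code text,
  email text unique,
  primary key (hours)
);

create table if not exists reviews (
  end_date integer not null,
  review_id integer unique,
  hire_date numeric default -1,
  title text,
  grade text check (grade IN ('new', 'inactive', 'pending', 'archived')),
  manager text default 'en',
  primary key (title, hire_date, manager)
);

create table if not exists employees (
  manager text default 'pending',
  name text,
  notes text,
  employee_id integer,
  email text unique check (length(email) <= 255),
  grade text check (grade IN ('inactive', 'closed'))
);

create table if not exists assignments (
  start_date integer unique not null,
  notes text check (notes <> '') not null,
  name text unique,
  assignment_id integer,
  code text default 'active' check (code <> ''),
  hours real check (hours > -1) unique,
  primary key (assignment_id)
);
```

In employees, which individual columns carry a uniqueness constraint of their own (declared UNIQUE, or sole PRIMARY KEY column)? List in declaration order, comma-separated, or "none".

- manager: no UNIQUE or single-column PK constraint.
- name: no UNIQUE or single-column PK constraint.
- notes: no UNIQUE or single-column PK constraint.
- employee_id: no UNIQUE or single-column PK constraint.
- email: declared UNIQUE → unique.
- grade: no UNIQUE or single-column PK constraint.

email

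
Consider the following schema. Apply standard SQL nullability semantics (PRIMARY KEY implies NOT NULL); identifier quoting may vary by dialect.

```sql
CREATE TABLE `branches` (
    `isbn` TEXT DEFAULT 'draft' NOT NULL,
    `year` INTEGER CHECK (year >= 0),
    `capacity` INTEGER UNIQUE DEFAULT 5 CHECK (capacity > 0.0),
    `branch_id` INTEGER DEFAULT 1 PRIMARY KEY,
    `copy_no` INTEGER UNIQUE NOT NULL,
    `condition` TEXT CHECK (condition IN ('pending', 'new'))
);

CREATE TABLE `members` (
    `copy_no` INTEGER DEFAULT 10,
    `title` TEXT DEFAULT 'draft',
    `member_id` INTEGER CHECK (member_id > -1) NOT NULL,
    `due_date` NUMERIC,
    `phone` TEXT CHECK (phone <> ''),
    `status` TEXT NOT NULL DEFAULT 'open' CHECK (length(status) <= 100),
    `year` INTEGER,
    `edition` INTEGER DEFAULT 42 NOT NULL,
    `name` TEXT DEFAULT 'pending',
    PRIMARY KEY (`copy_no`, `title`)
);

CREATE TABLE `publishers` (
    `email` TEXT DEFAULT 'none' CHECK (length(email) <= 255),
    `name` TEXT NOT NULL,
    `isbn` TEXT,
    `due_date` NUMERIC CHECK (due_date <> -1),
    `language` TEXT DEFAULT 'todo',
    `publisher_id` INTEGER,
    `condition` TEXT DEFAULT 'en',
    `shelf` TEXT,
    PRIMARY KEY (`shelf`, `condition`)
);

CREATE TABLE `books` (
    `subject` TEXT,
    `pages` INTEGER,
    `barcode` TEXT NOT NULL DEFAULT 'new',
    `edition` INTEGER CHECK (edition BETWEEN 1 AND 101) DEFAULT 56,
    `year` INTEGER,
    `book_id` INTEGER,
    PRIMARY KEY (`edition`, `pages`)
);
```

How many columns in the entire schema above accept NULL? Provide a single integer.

15

branches: 3 nullable (year, capacity, condition — PK (branch_id) and explicit NOT NULL columns excluded).
members: 4 nullable (due_date, phone, year, name — PK (copy_no, title) and explicit NOT NULL columns excluded).
publishers: 5 nullable (email, isbn, due_date, language, publisher_id — PK (shelf, condition) and explicit NOT NULL columns excluded).
books: 3 nullable (subject, year, book_id — PK (edition, pages) and explicit NOT NULL columns excluded).
Total: 3 + 4 + 5 + 3 = 15.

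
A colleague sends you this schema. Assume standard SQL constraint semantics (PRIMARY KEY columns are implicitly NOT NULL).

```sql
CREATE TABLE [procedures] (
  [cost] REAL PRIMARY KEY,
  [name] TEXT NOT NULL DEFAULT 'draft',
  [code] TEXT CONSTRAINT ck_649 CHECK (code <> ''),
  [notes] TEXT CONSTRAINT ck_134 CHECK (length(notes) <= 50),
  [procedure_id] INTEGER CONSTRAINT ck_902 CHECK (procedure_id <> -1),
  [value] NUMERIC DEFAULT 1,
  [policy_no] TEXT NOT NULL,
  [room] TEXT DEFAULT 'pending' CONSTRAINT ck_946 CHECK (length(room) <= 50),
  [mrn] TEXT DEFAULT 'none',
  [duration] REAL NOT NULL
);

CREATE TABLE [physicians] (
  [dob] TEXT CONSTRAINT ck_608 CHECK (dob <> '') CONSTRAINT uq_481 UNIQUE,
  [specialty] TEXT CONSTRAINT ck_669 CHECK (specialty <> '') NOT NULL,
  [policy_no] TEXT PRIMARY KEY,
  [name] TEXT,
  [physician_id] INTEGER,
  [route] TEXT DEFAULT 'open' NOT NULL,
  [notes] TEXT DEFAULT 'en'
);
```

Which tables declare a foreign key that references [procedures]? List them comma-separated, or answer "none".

none

No REFERENCES clause anywhere in the schema names procedures.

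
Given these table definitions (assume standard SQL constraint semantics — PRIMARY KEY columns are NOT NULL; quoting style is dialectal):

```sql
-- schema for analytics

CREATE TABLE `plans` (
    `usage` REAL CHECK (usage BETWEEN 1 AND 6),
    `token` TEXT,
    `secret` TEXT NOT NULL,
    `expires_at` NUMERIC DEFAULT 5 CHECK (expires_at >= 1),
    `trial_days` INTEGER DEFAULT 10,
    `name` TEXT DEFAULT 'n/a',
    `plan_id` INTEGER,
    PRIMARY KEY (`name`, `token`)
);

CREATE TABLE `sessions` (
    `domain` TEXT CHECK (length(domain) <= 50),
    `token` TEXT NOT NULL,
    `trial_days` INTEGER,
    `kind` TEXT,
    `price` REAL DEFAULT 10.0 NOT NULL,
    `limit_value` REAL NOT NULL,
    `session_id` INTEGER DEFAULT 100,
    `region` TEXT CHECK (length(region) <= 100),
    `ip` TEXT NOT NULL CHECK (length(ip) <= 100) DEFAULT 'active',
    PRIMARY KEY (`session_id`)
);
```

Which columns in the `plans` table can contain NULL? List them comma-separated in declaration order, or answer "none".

- usage: CHECK does not forbid NULL (a CHECK constraint passes when its expression is NULL) → nullable.
- token: part of the PRIMARY KEY, which implies NOT NULL → not nullable.
- secret: declared NOT NULL → not nullable.
- expires_at: CHECK does not forbid NULL (a CHECK constraint passes when its expression is NULL) → nullable.
- trial_days: DEFAULT only fills an omitted column; an explicit NULL is still allowed → nullable.
- name: part of the PRIMARY KEY, which implies NOT NULL → not nullable.
- plan_id: no NOT NULL constraint applies → nullable.

usage, expires_at, trial_days, plan_id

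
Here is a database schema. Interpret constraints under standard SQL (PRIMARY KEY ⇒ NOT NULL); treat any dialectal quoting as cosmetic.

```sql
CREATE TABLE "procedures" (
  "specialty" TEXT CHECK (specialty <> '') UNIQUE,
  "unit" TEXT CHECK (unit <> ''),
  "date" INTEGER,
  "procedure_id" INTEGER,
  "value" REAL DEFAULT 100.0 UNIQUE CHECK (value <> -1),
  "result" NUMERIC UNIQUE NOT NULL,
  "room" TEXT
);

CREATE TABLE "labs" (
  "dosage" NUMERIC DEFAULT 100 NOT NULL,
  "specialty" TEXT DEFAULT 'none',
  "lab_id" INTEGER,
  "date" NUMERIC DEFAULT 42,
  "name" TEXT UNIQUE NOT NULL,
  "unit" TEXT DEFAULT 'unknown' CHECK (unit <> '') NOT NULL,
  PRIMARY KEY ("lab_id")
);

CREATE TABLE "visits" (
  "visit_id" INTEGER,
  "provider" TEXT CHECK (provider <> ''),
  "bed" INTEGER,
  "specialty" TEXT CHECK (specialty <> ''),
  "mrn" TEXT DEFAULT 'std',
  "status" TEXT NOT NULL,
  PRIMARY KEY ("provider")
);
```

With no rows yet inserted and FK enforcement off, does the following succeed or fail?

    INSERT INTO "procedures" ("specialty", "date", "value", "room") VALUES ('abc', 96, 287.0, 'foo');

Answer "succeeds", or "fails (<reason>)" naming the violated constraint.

fails (NOT NULL on result)

result is omitted from the column list and has no DEFAULT, so it would receive NULL.
But result is declared NOT NULL.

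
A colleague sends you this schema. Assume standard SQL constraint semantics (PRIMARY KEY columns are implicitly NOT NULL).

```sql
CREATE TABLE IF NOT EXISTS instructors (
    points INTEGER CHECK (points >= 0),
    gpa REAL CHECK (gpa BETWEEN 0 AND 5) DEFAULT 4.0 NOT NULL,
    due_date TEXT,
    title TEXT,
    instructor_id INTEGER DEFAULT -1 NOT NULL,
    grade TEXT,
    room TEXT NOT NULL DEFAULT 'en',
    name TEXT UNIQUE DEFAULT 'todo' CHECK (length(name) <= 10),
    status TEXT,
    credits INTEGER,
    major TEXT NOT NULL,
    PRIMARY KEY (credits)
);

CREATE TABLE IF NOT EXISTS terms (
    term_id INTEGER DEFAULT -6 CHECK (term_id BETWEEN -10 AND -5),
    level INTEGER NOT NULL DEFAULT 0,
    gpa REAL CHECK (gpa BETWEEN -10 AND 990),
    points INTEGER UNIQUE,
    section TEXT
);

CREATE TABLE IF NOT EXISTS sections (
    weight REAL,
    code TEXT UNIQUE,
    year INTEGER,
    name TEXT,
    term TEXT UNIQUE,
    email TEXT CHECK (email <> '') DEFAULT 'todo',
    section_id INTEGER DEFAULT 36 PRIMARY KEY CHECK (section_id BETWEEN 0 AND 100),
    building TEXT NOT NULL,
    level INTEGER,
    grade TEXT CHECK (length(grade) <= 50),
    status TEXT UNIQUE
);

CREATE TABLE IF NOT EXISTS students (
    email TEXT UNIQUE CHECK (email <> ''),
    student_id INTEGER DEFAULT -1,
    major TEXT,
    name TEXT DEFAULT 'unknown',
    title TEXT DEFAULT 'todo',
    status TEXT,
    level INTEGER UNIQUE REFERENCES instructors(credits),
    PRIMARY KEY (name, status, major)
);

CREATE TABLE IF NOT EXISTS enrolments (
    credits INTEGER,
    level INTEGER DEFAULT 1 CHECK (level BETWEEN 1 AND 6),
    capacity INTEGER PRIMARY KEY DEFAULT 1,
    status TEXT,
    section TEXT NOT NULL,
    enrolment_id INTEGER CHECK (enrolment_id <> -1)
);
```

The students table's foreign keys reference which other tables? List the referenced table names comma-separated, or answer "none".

instructors

- level REFERENCES instructors(credits).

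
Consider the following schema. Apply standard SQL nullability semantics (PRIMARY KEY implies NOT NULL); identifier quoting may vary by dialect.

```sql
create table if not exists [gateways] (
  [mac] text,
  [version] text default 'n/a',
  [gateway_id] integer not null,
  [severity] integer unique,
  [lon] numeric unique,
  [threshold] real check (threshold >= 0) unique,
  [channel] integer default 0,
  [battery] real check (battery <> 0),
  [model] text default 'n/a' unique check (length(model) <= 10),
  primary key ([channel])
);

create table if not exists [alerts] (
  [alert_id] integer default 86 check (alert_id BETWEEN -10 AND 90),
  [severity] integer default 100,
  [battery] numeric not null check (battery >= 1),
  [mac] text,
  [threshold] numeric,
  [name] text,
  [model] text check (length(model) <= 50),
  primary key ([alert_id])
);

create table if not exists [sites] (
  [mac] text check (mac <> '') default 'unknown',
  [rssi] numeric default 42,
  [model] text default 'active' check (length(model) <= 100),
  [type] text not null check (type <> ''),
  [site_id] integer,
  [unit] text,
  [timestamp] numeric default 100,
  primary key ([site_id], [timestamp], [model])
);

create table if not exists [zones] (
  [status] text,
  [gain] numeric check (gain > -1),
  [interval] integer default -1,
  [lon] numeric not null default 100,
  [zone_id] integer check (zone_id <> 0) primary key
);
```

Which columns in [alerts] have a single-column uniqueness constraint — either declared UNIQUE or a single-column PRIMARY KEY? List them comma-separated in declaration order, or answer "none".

- alert_id: single-column PRIMARY KEY → unique.
- severity: no UNIQUE or single-column PK constraint.
- battery: no UNIQUE or single-column PK constraint.
- mac: no UNIQUE or single-column PK constraint.
- threshold: no UNIQUE or single-column PK constraint.
- name: no UNIQUE or single-column PK constraint.
- model: no UNIQUE or single-column PK constraint.

alert_id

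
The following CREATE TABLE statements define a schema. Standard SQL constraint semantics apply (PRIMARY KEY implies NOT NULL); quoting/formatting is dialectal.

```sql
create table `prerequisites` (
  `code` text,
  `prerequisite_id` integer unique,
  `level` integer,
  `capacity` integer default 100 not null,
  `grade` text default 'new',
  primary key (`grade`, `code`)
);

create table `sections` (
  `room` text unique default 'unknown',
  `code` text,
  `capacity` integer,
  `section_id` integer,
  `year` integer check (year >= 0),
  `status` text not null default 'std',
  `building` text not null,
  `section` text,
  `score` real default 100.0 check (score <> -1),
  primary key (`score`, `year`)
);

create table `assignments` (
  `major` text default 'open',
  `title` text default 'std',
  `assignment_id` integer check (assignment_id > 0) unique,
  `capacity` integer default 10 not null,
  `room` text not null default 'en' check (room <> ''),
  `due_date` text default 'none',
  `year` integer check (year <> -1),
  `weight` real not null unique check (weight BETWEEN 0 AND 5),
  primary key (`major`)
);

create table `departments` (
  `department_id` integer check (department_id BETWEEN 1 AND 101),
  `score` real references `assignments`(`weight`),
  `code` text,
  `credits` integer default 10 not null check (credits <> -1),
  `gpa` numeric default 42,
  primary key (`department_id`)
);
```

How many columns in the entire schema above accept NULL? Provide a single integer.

prerequisites: 2 nullable (prerequisite_id, level — PK (grade, code) and explicit NOT NULL columns excluded).
sections: 5 nullable (room, code, capacity, section_id, section — PK (score, year) and explicit NOT NULL columns excluded).
assignments: 4 nullable (title, assignment_id, due_date, year — PK (major) and explicit NOT NULL columns excluded).
departments: 3 nullable (score, code, gpa — PK (department_id) and explicit NOT NULL columns excluded).
Total: 2 + 5 + 4 + 3 = 14.

14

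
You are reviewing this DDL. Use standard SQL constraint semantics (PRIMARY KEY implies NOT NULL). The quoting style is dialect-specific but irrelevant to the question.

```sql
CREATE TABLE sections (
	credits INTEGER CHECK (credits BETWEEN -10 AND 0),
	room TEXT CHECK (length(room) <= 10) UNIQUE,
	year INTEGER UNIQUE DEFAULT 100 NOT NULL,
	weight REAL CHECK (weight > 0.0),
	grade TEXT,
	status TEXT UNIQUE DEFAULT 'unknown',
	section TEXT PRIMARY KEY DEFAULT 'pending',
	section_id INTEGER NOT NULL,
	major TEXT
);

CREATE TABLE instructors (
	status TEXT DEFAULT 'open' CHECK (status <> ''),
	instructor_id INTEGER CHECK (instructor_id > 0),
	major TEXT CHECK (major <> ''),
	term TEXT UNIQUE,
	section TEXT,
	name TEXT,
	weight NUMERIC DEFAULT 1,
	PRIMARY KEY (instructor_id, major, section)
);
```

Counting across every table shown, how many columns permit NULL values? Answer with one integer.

10

sections: 6 nullable (credits, room, weight, grade, status, major — PK (section) and explicit NOT NULL columns excluded).
instructors: 4 nullable (status, term, name, weight — PK (instructor_id, major, section) and explicit NOT NULL columns excluded).
Total: 6 + 4 = 10.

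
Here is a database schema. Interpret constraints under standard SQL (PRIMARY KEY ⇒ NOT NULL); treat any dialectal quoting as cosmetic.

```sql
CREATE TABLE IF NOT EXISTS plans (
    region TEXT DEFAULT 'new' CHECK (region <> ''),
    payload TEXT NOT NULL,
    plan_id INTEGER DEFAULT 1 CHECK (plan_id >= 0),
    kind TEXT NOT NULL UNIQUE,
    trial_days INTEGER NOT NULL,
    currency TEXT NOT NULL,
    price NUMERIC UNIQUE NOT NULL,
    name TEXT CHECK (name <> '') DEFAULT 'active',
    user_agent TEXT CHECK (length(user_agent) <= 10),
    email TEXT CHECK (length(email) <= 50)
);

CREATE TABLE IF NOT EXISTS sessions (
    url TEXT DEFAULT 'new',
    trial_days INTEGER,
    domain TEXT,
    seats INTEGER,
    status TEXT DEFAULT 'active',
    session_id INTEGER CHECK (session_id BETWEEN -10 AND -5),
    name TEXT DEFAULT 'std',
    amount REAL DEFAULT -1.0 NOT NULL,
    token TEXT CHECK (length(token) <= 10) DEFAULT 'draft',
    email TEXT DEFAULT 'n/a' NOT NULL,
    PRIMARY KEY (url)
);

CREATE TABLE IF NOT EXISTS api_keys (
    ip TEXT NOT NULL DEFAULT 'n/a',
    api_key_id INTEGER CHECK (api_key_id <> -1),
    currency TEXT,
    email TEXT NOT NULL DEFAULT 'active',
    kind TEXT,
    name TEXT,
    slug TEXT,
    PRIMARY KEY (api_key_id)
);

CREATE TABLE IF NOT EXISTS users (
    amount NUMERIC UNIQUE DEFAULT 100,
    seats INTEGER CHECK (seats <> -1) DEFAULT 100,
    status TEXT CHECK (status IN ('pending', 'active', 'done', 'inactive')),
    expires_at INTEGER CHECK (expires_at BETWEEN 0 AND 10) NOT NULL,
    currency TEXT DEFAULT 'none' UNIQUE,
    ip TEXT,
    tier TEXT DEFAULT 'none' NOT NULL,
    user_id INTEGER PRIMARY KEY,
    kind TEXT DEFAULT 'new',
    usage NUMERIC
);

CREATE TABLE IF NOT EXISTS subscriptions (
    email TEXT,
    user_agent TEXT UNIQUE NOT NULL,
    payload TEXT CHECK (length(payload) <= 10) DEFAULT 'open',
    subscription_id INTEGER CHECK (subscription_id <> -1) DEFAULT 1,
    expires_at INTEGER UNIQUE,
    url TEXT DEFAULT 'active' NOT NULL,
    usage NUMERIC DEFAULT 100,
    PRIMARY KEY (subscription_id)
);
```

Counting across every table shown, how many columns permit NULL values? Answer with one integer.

27

plans: 5 nullable (region, plan_id, name, user_agent, email — PK none and explicit NOT NULL columns excluded).
sessions: 7 nullable (trial_days, domain, seats, status, session_id, name, token — PK (url) and explicit NOT NULL columns excluded).
api_keys: 4 nullable (currency, kind, name, slug — PK (api_key_id) and explicit NOT NULL columns excluded).
users: 7 nullable (amount, seats, status, currency, ip, kind, usage — PK (user_id) and explicit NOT NULL columns excluded).
subscriptions: 4 nullable (email, payload, expires_at, usage — PK (subscription_id) and explicit NOT NULL columns excluded).
Total: 5 + 7 + 4 + 7 + 4 = 27.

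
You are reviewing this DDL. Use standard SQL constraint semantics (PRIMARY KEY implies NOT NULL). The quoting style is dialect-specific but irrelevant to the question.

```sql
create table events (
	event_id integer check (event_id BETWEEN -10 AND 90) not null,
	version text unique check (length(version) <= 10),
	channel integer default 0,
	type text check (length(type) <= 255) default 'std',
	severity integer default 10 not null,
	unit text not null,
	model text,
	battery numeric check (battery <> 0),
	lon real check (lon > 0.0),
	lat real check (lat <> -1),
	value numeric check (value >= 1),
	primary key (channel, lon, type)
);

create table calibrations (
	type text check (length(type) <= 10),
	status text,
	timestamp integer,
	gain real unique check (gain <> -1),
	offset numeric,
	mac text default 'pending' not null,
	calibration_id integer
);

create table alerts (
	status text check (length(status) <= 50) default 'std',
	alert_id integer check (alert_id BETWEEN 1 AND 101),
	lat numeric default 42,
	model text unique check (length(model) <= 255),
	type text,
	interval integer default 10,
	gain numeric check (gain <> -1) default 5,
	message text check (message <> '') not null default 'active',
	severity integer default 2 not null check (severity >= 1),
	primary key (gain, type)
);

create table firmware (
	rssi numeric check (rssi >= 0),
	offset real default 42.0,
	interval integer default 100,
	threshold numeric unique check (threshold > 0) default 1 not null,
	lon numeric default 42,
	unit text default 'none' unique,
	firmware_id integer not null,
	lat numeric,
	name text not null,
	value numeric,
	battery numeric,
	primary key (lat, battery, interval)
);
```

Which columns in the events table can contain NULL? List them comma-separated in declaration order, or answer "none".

- event_id: declared NOT NULL → not nullable.
- version: CHECK does not forbid NULL (a CHECK constraint passes when its expression is NULL) → nullable.
- channel: part of the PRIMARY KEY, which implies NOT NULL → not nullable.
- type: part of the PRIMARY KEY, which implies NOT NULL → not nullable.
- severity: declared NOT NULL → not nullable.
- unit: declared NOT NULL → not nullable.
- model: no NOT NULL constraint applies → nullable.
- battery: CHECK does not forbid NULL (a CHECK constraint passes when its expression is NULL) → nullable.
- lon: part of the PRIMARY KEY, which implies NOT NULL → not nullable.
- lat: CHECK does not forbid NULL (a CHECK constraint passes when its expression is NULL) → nullable.
- value: CHECK does not forbid NULL (a CHECK constraint passes when its expression is NULL) → nullable.

version, model, battery, lat, value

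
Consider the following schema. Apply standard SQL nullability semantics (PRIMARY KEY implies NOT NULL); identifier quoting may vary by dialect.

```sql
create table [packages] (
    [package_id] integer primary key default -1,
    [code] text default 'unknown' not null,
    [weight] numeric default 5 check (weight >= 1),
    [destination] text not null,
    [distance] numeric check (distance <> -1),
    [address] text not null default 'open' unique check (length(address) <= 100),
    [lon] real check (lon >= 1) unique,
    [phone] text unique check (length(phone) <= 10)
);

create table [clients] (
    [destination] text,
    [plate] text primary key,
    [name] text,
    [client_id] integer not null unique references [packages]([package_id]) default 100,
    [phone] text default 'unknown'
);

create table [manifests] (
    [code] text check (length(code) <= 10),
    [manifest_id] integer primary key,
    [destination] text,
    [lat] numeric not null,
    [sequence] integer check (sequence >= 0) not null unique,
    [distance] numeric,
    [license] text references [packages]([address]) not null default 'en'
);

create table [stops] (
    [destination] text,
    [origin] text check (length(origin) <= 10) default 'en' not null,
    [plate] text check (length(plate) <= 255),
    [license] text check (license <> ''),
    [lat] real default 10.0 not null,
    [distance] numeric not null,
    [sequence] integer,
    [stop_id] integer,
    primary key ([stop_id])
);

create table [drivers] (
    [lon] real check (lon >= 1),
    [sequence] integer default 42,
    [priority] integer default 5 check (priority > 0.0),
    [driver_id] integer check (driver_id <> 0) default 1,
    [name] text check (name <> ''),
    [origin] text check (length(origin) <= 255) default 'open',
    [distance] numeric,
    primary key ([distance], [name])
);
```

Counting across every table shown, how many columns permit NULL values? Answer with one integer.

packages: 4 nullable (weight, distance, lon, phone — PK (package_id) and explicit NOT NULL columns excluded).
clients: 3 nullable (destination, name, phone — PK (plate) and explicit NOT NULL columns excluded).
manifests: 3 nullable (code, destination, distance — PK (manifest_id) and explicit NOT NULL columns excluded).
stops: 4 nullable (destination, plate, license, sequence — PK (stop_id) and explicit NOT NULL columns excluded).
drivers: 5 nullable (lon, sequence, priority, driver_id, origin — PK (distance, name) and explicit NOT NULL columns excluded).
Total: 4 + 3 + 3 + 4 + 5 = 19.

19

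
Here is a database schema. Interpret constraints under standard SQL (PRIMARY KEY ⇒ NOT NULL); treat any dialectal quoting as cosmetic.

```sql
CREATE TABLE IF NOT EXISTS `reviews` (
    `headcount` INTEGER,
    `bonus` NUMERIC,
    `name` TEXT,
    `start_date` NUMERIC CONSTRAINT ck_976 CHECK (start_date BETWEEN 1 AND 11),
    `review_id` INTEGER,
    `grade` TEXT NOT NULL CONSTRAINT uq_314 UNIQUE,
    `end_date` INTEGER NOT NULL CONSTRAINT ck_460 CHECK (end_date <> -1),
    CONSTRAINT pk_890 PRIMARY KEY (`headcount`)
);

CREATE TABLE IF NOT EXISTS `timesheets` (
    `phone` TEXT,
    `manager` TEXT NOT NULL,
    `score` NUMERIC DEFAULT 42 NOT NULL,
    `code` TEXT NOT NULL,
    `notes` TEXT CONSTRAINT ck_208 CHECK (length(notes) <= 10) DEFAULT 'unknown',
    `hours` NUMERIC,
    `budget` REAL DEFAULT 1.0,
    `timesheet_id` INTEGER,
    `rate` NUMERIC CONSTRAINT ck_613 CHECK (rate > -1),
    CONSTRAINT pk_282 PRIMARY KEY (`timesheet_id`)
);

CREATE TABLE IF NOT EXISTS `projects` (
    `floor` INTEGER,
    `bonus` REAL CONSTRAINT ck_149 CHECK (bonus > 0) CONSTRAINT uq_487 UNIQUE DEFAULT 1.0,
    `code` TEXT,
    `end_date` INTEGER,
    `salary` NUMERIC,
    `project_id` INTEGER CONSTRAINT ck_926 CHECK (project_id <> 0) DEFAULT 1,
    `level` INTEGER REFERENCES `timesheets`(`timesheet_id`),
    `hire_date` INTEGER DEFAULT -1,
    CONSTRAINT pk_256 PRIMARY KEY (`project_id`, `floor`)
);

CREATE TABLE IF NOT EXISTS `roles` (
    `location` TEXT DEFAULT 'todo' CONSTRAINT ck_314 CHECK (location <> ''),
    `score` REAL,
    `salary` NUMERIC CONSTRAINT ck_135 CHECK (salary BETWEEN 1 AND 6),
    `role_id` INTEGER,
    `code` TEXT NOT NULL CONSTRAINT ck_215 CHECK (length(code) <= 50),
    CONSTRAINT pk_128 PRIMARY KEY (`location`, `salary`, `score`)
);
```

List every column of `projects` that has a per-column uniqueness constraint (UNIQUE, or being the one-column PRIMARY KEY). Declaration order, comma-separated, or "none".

bonus

- floor: part of a composite PRIMARY KEY — only the tuple is unique, not this column on its own.
- bonus: declared UNIQUE → unique.
- code: no UNIQUE or single-column PK constraint.
- end_date: no UNIQUE or single-column PK constraint.
- salary: no UNIQUE or single-column PK constraint.
- project_id: part of a composite PRIMARY KEY — only the tuple is unique, not this column on its own.
- level: no UNIQUE or single-column PK constraint.
- hire_date: no UNIQUE or single-column PK constraint.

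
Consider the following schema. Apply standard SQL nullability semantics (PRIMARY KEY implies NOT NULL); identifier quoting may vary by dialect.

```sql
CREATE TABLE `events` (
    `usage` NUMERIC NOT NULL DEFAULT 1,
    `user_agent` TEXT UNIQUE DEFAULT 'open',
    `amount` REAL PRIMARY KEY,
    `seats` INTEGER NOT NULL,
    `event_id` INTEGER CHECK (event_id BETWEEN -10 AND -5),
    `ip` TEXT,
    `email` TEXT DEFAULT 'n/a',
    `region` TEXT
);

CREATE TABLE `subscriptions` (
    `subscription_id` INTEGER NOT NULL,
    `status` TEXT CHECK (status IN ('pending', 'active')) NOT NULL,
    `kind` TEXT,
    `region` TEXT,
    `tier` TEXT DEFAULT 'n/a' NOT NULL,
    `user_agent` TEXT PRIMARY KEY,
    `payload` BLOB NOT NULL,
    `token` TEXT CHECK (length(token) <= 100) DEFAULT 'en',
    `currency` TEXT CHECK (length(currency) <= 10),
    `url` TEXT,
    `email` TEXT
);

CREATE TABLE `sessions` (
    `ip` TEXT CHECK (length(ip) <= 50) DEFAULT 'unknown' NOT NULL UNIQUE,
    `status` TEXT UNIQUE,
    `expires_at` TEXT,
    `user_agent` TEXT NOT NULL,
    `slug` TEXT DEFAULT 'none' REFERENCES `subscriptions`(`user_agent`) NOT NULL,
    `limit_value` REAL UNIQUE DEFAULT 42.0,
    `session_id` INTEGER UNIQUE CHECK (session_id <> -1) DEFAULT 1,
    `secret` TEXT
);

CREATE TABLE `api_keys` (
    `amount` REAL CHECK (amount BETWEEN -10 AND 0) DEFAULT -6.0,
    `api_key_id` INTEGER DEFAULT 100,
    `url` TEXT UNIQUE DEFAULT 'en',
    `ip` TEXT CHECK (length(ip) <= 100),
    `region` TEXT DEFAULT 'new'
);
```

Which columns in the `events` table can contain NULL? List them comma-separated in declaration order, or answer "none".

- usage: declared NOT NULL → not nullable.
- user_agent: UNIQUE does not imply NOT NULL → nullable.
- amount: part of the PRIMARY KEY, which implies NOT NULL → not nullable.
- seats: declared NOT NULL → not nullable.
- event_id: CHECK does not forbid NULL (a CHECK constraint passes when its expression is NULL) → nullable.
- ip: no NOT NULL constraint applies → nullable.
- email: DEFAULT only fills an omitted column; an explicit NULL is still allowed → nullable.
- region: no NOT NULL constraint applies → nullable.

user_agent, event_id, ip, email, region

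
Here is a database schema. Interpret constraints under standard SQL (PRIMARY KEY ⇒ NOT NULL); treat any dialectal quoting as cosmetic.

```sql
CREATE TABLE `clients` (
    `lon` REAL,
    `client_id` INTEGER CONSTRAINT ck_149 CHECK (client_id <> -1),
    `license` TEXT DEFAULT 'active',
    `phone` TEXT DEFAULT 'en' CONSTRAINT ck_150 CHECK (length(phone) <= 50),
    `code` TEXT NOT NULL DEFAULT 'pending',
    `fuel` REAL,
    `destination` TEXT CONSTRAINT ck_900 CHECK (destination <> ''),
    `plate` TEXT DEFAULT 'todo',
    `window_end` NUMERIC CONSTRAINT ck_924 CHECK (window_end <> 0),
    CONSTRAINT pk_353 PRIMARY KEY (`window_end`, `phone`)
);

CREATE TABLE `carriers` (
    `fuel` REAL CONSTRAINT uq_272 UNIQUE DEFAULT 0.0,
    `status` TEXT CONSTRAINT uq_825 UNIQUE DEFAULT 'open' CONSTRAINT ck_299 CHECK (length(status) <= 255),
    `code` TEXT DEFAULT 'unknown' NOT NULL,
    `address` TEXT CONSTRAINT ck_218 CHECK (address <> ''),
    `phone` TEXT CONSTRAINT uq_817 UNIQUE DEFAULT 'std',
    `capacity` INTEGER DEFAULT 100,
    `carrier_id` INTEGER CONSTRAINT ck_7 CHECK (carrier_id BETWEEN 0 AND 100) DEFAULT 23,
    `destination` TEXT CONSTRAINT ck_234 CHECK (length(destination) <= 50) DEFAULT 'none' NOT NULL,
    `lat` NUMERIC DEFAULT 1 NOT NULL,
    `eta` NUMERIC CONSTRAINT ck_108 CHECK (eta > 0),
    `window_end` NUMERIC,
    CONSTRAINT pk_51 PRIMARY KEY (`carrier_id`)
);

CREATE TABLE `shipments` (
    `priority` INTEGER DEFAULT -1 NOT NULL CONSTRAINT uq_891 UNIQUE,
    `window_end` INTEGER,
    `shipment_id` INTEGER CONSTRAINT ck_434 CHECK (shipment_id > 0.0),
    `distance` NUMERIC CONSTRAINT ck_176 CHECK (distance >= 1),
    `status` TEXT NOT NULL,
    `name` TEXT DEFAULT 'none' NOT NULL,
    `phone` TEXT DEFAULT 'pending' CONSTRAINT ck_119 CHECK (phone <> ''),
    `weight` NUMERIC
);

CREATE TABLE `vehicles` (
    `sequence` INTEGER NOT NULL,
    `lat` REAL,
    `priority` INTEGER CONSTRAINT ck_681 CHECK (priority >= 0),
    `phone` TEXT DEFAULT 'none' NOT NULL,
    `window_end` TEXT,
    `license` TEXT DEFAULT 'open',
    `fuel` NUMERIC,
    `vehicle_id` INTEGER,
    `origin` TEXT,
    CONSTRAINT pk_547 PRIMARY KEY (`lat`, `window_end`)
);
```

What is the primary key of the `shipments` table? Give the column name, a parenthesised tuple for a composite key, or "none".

No column is declared PRIMARY KEY inline, and there is no table-level PRIMARY KEY clause in shipments.

none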